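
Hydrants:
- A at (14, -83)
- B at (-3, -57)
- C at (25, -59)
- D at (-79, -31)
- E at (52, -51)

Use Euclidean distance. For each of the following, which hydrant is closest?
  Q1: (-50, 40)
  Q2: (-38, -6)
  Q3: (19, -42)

Q1 at (-50, 40):
  A: 138.7
  B: 107.8
  C: 124.2
  D: 76.7
  E: 136.7
  → nearest: D (76.7)
Q2 at (-38, -6):
  A: 92.9
  B: 61.9
  C: 82.3
  D: 48.0
  E: 100.6
  → nearest: D (48.0)
Q3 at (19, -42):
  A: 41.3
  B: 26.6
  C: 18.0
  D: 98.6
  E: 34.2
  → nearest: C (18.0)

Q1→D; Q2→D; Q3→C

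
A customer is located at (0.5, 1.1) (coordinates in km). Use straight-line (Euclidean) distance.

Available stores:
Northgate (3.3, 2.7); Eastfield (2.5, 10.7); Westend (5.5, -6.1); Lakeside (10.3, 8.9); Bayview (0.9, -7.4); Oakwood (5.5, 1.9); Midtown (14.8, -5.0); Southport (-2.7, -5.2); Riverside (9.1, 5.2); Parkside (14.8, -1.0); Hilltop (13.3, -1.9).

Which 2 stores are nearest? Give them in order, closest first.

Northgate, Oakwood

Distances from (0.5, 1.1):
Northgate: 3.2 km
Eastfield: 9.8 km
Westend: 8.8 km
Lakeside: 12.5 km
Bayview: 8.5 km
Oakwood: 5.1 km
Midtown: 15.5 km
Southport: 7.1 km
Riverside: 9.5 km
Parkside: 14.5 km
Hilltop: 13.1 km
Sorted: Northgate (3.2 km) < Oakwood (5.1 km) < Southport (7.1 km) < Bayview (8.5 km) < …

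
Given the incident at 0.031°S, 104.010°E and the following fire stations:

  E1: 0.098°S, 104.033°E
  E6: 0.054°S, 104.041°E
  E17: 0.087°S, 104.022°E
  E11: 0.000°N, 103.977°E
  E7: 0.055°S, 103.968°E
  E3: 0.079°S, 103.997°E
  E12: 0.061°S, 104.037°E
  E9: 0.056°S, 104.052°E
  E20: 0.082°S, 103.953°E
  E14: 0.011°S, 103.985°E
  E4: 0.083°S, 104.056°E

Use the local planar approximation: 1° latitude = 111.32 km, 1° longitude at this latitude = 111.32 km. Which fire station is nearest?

E14

Distances from 0.031°S, 104.010°E:
E1: √((-0.067·111.32)² + (0.023·111.32)²) = √(55.62833 + 6.55544) = 7.886 km
E6: √((-0.023·111.32)² + (0.031·111.32)²) = √(6.55544 + 11.90885) = 4.297 km
E17: √((-0.056·111.32)² + (0.012·111.32)²) = √(38.86176 + 1.78447) = 6.375 km
E11: √((0.031·111.32)² + (-0.033·111.32)²) = √(11.90885 + 13.49504) = 5.040 km
E7: √((-0.024·111.32)² + (-0.042·111.32)²) = √(7.13787 + 21.85974) = 5.385 km
E3: √((-0.048·111.32)² + (-0.013·111.32)²) = √(28.55150 + 2.09427) = 5.536 km
E12: √((-0.030·111.32)² + (0.027·111.32)²) = √(11.15293 + 9.03387) = 4.493 km
E9: √((-0.025·111.32)² + (0.042·111.32)²) = √(7.74509 + 21.85974) = 5.441 km
E20: √((-0.051·111.32)² + (-0.057·111.32)²) = √(32.23196 + 40.26207) = 8.514 km
E14: √((0.020·111.32)² + (-0.025·111.32)²) = √(4.95686 + 7.74509) = 3.564 km
E4: √((-0.052·111.32)² + (0.046·111.32)²) = √(33.50835 + 26.22177) = 7.729 km
Minimum: E14 at 3.564 km.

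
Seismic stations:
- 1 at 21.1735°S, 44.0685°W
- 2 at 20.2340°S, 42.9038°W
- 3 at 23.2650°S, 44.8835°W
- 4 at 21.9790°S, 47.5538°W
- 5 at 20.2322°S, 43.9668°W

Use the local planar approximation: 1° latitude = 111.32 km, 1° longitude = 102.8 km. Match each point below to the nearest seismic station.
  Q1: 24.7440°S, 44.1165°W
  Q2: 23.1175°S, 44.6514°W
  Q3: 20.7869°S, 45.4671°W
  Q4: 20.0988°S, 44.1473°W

Q1→3; Q2→3; Q3→1; Q4→5

Q1 at 24.7440°S, 44.1165°W:
  1: √((3.5705·111.32)² + (0.0480·102.8)²) = √(157980.858720 + 24.348303) = 397.4987 km
  2: √((4.5100·111.32)² + (1.2127·102.8)²) = √(252057.415630 + 15541.501850) = 517.2996 km
  3: √((1.4790·111.32)² + (-0.7670·102.8)²) = √(27107.080364 + 6216.944026) = 182.5487 km
  4: √((2.7650·111.32)² + (-3.4373·102.8)²) = √(94740.716880 + 124859.360268) = 468.6151 km
  5: √((4.5118·111.32)² + (0.1497·102.8)²) = √(252258.654605 + 236.826246) = 502.4893 km
  → nearest: 3 (182.5487 km)
Q2 at 23.1175°S, 44.6514°W:
  1: √((1.9440·111.32)² + (0.5829·102.8)²) = √(46831.591461 + 3590.660465) = 224.5490 km
  2: √((2.8835·111.32)² + (1.7476·102.8)²) = √(103035.363317 + 32275.301015) = 367.8460 km
  3: √((-0.1475·111.32)² + (-0.2321·102.8)²) = √(269.606548 + 569.293874) = 28.9638 km
  4: √((1.1385·111.32)² + (-2.9024·102.8)²) = √(16062.475018 + 89022.699604) = 324.1684 km
  5: √((2.8853·111.32)² + (0.6846·102.8)²) = √(103164.041341 + 4952.905239) = 328.8114 km
  → nearest: 3 (28.9638 km)
Q3 at 20.7869°S, 45.4671°W:
  1: √((-0.3866·111.32)² + (1.3986·102.8)²) = √(1852.124151 + 20671.561180) = 150.0789 km
  2: √((0.5529·111.32)² + (2.5633·102.8)²) = √(3788.258228 + 69436.065532) = 270.5999 km
  3: √((-2.4781·111.32)² + (0.5836·102.8)²) = √(76099.893803 + 3599.289635) = 282.3104 km
  4: √((-1.1921·111.32)² + (-2.0867·102.8)²) = √(17610.503430 + 46015.724203) = 252.2424 km
  5: √((0.5547·111.32)² + (1.5003·102.8)²) = √(3812.964195 + 23787.152007) = 166.1328 km
  → nearest: 1 (150.0789 km)
Q4 at 20.0988°S, 44.1473°W:
  1: √((-1.0747·111.32)² + (0.0788·102.8)²) = √(14312.677744 + 65.620368) = 119.9095 km
  2: √((-0.1352·111.32)² + (1.2435·102.8)²) = √(226.516467 + 16340.969091) = 128.7147 km
  3: √((-3.1662·111.32)² + (-0.7362·102.8)²) = √(124229.027211 + 5727.668251) = 360.4951 km
  4: √((-1.8802·111.32)² + (-3.4065·102.8)²) = √(43808.107485 + 122631.775419) = 407.9704 km
  5: √((-0.1334·111.32)² + (0.1805·102.8)²) = √(220.525114 + 344.302869) = 23.7661 km
  → nearest: 5 (23.7661 km)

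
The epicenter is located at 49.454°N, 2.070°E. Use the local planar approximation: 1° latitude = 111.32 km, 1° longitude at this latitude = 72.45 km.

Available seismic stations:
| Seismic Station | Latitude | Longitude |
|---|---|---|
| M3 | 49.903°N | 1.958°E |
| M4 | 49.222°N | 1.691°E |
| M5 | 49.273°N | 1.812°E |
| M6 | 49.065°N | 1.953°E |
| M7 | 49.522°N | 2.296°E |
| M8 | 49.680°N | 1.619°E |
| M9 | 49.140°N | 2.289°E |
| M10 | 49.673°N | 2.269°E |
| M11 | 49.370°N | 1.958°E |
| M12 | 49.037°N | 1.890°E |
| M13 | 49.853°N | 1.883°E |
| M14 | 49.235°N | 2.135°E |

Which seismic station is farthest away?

M3

Distances from 49.454°N, 2.070°E:
M3: √((0.449·111.32)² + (-0.112·72.45)²) = √(2498.26830 + 65.84349) = 50.637 km
M4: √((-0.232·111.32)² + (-0.379·72.45)²) = √(666.99467 + 753.97197) = 37.696 km
M5: √((-0.181·111.32)² + (-0.258·72.45)²) = √(405.97898 + 349.39460) = 27.484 km
M6: √((-0.389·111.32)² + (-0.117·72.45)²) = √(1875.19138 + 71.85360) = 44.125 km
M7: √((0.068·111.32)² + (0.226·72.45)²) = √(57.30127 + 268.09805) = 18.039 km
M8: √((0.226·111.32)² + (-0.451·72.45)²) = √(632.94107 + 1067.65236) = 41.238 km
M9: √((-0.314·111.32)² + (0.219·72.45)²) = √(1221.81567 + 251.74741) = 38.387 km
M10: √((0.219·111.32)² + (0.199·72.45)²) = √(594.33954 + 207.86575) = 28.323 km
M11: √((-0.084·111.32)² + (-0.112·72.45)²) = √(87.43896 + 65.84349) = 12.381 km
M12: √((-0.417·111.32)² + (-0.180·72.45)²) = √(2154.85725 + 170.06768) = 48.217 km
M13: √((0.399·111.32)² + (-0.187·72.45)²) = √(1972.84146 + 183.55237) = 46.437 km
M14: √((-0.219·111.32)² + (0.065·72.45)²) = √(594.33954 + 22.17704) = 24.830 km
Maximum: M3 at 50.637 km.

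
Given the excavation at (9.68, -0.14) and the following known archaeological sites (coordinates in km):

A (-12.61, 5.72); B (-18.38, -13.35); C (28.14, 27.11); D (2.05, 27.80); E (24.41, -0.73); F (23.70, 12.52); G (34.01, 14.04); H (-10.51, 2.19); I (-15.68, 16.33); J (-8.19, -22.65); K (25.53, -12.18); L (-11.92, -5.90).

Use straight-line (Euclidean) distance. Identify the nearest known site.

Distances from (9.68, -0.14):
A: √((-22.29)² + (5.86)²) = √(496.8441 + 34.3396) = 23.05 km
B: √((-28.06)² + (-13.21)²) = √(787.3636 + 174.5041) = 31.01 km
C: √((18.46)² + (27.25)²) = √(340.7716 + 742.5625) = 32.91 km
D: √((-7.63)² + (27.94)²) = √(58.2169 + 780.6436) = 28.96 km
E: √((14.73)² + (-0.59)²) = √(216.9729 + 0.3481) = 14.74 km
F: √((14.02)² + (12.66)²) = √(196.5604 + 160.2756) = 18.89 km
G: √((24.33)² + (14.18)²) = √(591.9489 + 201.0724) = 28.16 km
H: √((-20.19)² + (2.33)²) = √(407.6361 + 5.4289) = 20.32 km
I: √((-25.36)² + (16.47)²) = √(643.1296 + 271.2609) = 30.24 km
J: √((-17.87)² + (-22.51)²) = √(319.3369 + 506.7001) = 28.74 km
K: √((15.85)² + (-12.04)²) = √(251.2225 + 144.9616) = 19.90 km
L: √((-21.60)² + (-5.76)²) = √(466.5600 + 33.1776) = 22.35 km
Minimum: E at 14.74 km.

E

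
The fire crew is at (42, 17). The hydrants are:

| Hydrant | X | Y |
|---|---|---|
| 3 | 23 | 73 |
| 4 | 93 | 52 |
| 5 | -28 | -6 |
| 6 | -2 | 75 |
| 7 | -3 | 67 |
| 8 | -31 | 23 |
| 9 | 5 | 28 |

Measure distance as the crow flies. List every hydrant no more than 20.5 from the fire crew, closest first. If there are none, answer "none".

Distances from (42, 17):
3: √((-19)² + (56)²) = √(361.000 + 3136.000) = 59.1
4: √((51)² + (35)²) = √(2601.000 + 1225.000) = 61.9
5: √((-70)² + (-23)²) = √(4900.000 + 529.000) = 73.7
6: √((-44)² + (58)²) = √(1936.000 + 3364.000) = 72.8
7: √((-45)² + (50)²) = √(2025.000 + 2500.000) = 67.3
8: √((-73)² + (6)²) = √(5329.000 + 36.000) = 73.2
9: √((-37)² + (11)²) = √(1369.000 + 121.000) = 38.6
Threshold 20.5: none within range.

none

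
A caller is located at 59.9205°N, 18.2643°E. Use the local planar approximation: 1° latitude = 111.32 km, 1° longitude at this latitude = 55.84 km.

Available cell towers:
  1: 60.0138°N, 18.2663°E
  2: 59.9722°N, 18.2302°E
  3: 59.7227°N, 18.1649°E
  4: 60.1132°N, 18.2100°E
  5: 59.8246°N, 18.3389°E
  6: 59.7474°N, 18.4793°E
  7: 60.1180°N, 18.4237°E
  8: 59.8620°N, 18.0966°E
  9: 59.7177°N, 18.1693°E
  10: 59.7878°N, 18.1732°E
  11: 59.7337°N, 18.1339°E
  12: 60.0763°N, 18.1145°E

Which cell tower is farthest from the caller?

7

Distances from 59.9205°N, 18.2643°E:
1: √((0.0933·111.32)² + (0.0020·55.84)²) = √(107.872236 + 0.012472) = 10.3868 km
2: √((0.0517·111.32)² + (-0.0341·55.84)²) = √(33.122833 + 3.625764) = 6.0621 km
3: √((-0.1978·111.32)² + (-0.0994·55.84)²) = √(484.840589 + 30.808006) = 22.7079 km
4: √((0.1927·111.32)² + (-0.0543·55.84)²) = √(460.161017 + 9.193703) = 21.6646 km
5: √((-0.0959·111.32)² + (0.0746·55.84)²) = √(113.968179 + 17.352757) = 11.4595 km
6: √((-0.1731·111.32)² + (0.2150·55.84)²) = √(371.313322 + 144.134431) = 22.7035 km
7: √((0.1975·111.32)² + (0.1594·55.84)²) = √(483.371004 + 79.225950) = 23.7191 km
8: √((-0.0585·111.32)² + (-0.1677·55.84)²) = √(42.409009 + 87.691388) = 11.4062 km
9: √((-0.2028·111.32)² + (-0.0950·55.84)²) = √(509.662050 + 28.140903) = 23.1906 km
10: √((-0.1327·111.32)² + (-0.0911·55.84)²) = √(218.216829 + 25.877813) = 15.6235 km
11: √((-0.1868·111.32)² + (-0.1304·55.84)²) = √(432.414391 + 53.020767) = 22.0326 km
12: √((0.1558·111.32)² + (-0.1498·55.84)²) = √(300.802403 + 69.970414) = 19.2555 km
Maximum: 7 at 23.7191 km.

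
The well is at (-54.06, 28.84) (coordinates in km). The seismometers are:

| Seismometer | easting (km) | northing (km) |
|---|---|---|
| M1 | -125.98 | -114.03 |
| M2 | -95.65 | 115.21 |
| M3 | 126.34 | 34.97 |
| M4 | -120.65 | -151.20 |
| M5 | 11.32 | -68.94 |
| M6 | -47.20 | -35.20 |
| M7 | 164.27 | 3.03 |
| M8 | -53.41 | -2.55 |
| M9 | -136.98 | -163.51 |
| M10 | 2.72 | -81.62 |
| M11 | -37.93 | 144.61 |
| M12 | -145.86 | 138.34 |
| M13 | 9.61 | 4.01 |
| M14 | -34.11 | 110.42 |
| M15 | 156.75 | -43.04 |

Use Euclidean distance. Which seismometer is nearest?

Distances from (-54.06, 28.84):
M1: √((-71.92)² + (-142.87)²) = √(5172.4864 + 20411.8369) = 159.95 km
M2: √((-41.59)² + (86.37)²) = √(1729.7281 + 7459.7769) = 95.86 km
M3: √((180.40)² + (6.13)²) = √(32544.1600 + 37.5769) = 180.50 km
M4: √((-66.59)² + (-180.04)²) = √(4434.2281 + 32414.4016) = 191.96 km
M5: √((65.38)² + (-97.78)²) = √(4274.5444 + 9560.9284) = 117.62 km
M6: √((6.86)² + (-64.04)²) = √(47.0596 + 4101.1216) = 64.41 km
M7: √((218.33)² + (-25.81)²) = √(47667.9889 + 666.1561) = 219.85 km
M8: √((0.65)² + (-31.39)²) = √(0.4225 + 985.3321) = 31.40 km
M9: √((-82.92)² + (-192.35)²) = √(6875.7264 + 36998.5225) = 209.46 km
M10: √((56.78)² + (-110.46)²) = √(3223.9684 + 12201.4116) = 124.20 km
M11: √((16.13)² + (115.77)²) = √(260.1769 + 13402.6929) = 116.89 km
M12: √((-91.80)² + (109.50)²) = √(8427.2400 + 11990.2500) = 142.89 km
M13: √((63.67)² + (-24.83)²) = √(4053.8689 + 616.5289) = 68.34 km
M14: √((19.95)² + (81.58)²) = √(398.0025 + 6655.2964) = 83.98 km
M15: √((210.81)² + (-71.88)²) = √(44440.8561 + 5166.7344) = 222.73 km
Minimum: M8 at 31.40 km.

M8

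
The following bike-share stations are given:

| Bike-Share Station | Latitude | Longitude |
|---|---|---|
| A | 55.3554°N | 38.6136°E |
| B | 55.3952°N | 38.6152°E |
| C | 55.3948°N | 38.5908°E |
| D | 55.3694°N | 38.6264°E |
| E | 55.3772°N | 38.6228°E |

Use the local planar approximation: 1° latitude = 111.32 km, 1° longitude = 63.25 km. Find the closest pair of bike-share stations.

Pairwise distances:
A–B: 4.4317 km
A–C: 4.6170 km
A–D: 1.7562 km
A–E: 2.4956 km
B–C: 1.5439 km
B–D: 2.9581 km
B–E: 2.0606 km
C–D: 3.6146 km
C–E: 2.8169 km
D–E: 0.8977 km
Closest pair: D–E at 0.8977 km.

D and E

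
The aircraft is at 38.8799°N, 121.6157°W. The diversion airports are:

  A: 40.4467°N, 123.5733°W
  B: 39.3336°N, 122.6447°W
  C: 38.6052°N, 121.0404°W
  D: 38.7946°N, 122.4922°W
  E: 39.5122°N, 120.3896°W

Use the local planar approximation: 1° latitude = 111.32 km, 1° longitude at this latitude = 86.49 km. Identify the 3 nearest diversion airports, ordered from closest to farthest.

Distances from 38.8799°N, 121.6157°W:
A: 243.0799 km
B: 102.3305 km
C: 58.4033 km
D: 76.4009 km
E: 127.2794 km
Sorted: C (58.4033 km) < D (76.4009 km) < B (102.3305 km) < E (127.2794 km) < A (243.0799 km)

C, D, B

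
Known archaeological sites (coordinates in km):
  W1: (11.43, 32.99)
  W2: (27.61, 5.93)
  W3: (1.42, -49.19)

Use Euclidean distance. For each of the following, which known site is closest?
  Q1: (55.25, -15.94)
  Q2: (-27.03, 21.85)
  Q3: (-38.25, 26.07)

Q1 at (55.25, -15.94):
  W1: 65.68 km
  W2: 35.25 km
  W3: 63.27 km
  → nearest: W2 (35.25 km)
Q2 at (-27.03, 21.85):
  W1: 40.04 km
  W2: 56.91 km
  W3: 76.53 km
  → nearest: W1 (40.04 km)
Q3 at (-38.25, 26.07):
  W1: 50.16 km
  W2: 68.87 km
  W3: 85.08 km
  → nearest: W1 (50.16 km)

Q1→W2; Q2→W1; Q3→W1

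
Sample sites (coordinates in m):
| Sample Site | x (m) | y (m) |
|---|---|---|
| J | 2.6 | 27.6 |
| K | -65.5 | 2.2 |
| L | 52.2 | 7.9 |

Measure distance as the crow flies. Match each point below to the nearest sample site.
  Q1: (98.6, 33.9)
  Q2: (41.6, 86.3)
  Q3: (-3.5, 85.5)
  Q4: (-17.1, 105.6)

Q1 at (98.6, 33.9):
  J: √((-96.0)² + (-6.3)²) = √(9216.000 + 39.690) = 96.2 m
  K: √((-164.1)² + (-31.7)²) = √(26928.810 + 1004.890) = 167.1 m
  L: √((-46.4)² + (-26.0)²) = √(2152.960 + 676.000) = 53.2 m
  → nearest: L (53.2 m)
Q2 at (41.6, 86.3):
  J: √((-39.0)² + (-58.7)²) = √(1521.000 + 3445.690) = 70.5 m
  K: √((-107.1)² + (-84.1)²) = √(11470.410 + 7072.810) = 136.2 m
  L: √((10.6)² + (-78.4)²) = √(112.360 + 6146.560) = 79.1 m
  → nearest: J (70.5 m)
Q3 at (-3.5, 85.5):
  J: √((6.1)² + (-57.9)²) = √(37.210 + 3352.410) = 58.2 m
  K: √((-62.0)² + (-83.3)²) = √(3844.000 + 6938.890) = 103.8 m
  L: √((55.7)² + (-77.6)²) = √(3102.490 + 6021.760) = 95.5 m
  → nearest: J (58.2 m)
Q4 at (-17.1, 105.6):
  J: √((19.7)² + (-78.0)²) = √(388.090 + 6084.000) = 80.4 m
  K: √((-48.4)² + (-103.4)²) = √(2342.560 + 10691.560) = 114.2 m
  L: √((69.3)² + (-97.7)²) = √(4802.490 + 9545.290) = 119.8 m
  → nearest: J (80.4 m)

Q1→L; Q2→J; Q3→J; Q4→J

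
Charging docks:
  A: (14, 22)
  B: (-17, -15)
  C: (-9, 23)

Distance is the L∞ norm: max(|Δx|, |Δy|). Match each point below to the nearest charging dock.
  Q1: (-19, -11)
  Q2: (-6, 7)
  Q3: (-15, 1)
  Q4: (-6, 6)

Q1→B; Q2→C; Q3→B; Q4→C

Q1 at (-19, -11):
  A: 33
  B: 4
  C: 34
  → nearest: B (4)
Q2 at (-6, 7):
  A: 20
  B: 22
  C: 16
  → nearest: C (16)
Q3 at (-15, 1):
  A: 29
  B: 16
  C: 22
  → nearest: B (16)
Q4 at (-6, 6):
  A: 20
  B: 21
  C: 17
  → nearest: C (17)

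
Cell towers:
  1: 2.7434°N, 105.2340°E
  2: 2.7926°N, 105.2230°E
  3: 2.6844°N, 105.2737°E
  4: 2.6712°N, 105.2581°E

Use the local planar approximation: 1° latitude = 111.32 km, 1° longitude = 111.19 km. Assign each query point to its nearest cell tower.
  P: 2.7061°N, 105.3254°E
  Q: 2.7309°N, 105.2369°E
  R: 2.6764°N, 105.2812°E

P at 2.7061°N, 105.3254°E:
  1: 10.9783 km
  2: 14.9117 km
  3: 6.2355 km
  4: 8.4315 km
  → nearest: 3 (6.2355 km)
Q at 2.7309°N, 105.2369°E:
  1: 1.4284 km
  2: 7.0402 km
  3: 6.5983 km
  4: 7.0515 km
  → nearest: 1 (1.4284 km)
R at 2.6764°N, 105.2812°E:
  1: 9.1198 km
  2: 14.4638 km
  3: 1.2201 km
  4: 2.6329 km
  → nearest: 3 (1.2201 km)

P→3; Q→1; R→3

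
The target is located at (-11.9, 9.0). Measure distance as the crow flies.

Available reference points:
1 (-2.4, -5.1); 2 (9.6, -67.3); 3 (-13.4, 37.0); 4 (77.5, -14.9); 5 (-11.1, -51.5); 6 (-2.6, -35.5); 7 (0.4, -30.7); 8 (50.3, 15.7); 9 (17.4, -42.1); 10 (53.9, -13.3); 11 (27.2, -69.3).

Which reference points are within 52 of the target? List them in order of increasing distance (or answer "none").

1, 3, 7, 6

Distances from (-11.9, 9.0):
1: √((9.5)² + (-14.1)²) = √(90.250 + 198.810) = 17.0
2: √((21.5)² + (-76.3)²) = √(462.250 + 5821.690) = 79.3
3: √((-1.5)² + (28.0)²) = √(2.250 + 784.000) = 28.0
4: √((89.4)² + (-23.9)²) = √(7992.360 + 571.210) = 92.5
5: √((0.8)² + (-60.5)²) = √(0.640 + 3660.250) = 60.5
6: √((9.3)² + (-44.5)²) = √(86.490 + 1980.250) = 45.5
7: √((12.3)² + (-39.7)²) = √(151.290 + 1576.090) = 41.6
8: √((62.2)² + (6.7)²) = √(3868.840 + 44.890) = 62.6
9: √((29.3)² + (-51.1)²) = √(858.490 + 2611.210) = 58.9
10: √((65.8)² + (-22.3)²) = √(4329.640 + 497.290) = 69.5
11: √((39.1)² + (-78.3)²) = √(1528.810 + 6130.890) = 87.5
Threshold 52: 1 (17.0), 3 (28.0), 7 (41.6), 6 (45.5) are within range.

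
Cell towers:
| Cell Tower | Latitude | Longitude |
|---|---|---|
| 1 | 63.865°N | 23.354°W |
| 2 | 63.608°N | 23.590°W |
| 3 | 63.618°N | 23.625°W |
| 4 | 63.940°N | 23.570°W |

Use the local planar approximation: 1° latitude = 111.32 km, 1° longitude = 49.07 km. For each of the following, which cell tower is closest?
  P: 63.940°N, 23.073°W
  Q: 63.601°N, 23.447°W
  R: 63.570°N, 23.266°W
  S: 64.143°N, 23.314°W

P→1; Q→2; R→2; S→4

P at 63.940°N, 23.073°W:
  1: 16.119 km
  2: 44.828 km
  3: 44.928 km
  4: 24.388 km
  → nearest: 1 (16.119 km)
Q at 63.601°N, 23.447°W:
  1: 29.741 km
  2: 7.060 km
  3: 8.937 km
  4: 38.217 km
  → nearest: 2 (7.060 km)
R at 63.570°N, 23.266°W:
  1: 33.122 km
  2: 16.452 km
  3: 18.409 km
  4: 43.807 km
  → nearest: 2 (16.452 km)
S at 64.143°N, 23.314°W:
  1: 31.009 km
  2: 61.077 km
  3: 60.403 km
  4: 25.855 km
  → nearest: 4 (25.855 km)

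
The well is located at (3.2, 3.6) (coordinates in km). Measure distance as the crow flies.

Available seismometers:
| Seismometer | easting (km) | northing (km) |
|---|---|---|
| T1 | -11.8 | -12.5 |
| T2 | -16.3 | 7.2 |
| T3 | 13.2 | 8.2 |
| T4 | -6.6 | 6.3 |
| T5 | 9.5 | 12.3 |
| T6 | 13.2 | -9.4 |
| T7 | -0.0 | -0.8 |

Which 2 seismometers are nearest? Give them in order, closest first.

Distances from (3.2, 3.6):
T1: √((-15.0)² + (-16.1)²) = √(225.000 + 259.210) = 22.0 km
T2: √((-19.5)² + (3.6)²) = √(380.250 + 12.960) = 19.8 km
T3: √((10.0)² + (4.6)²) = √(100.000 + 21.160) = 11.0 km
T4: √((-9.8)² + (2.7)²) = √(96.040 + 7.290) = 10.2 km
T5: √((6.3)² + (8.7)²) = √(39.690 + 75.690) = 10.7 km
T6: √((10.0)² + (-13.0)²) = √(100.000 + 169.000) = 16.4 km
T7: √((-3.2)² + (-4.4)²) = √(10.240 + 19.360) = 5.4 km
Sorted: T7 (5.4 km) < T4 (10.2 km) < T5 (10.7 km) < T3 (11.0 km) < …

T7, T4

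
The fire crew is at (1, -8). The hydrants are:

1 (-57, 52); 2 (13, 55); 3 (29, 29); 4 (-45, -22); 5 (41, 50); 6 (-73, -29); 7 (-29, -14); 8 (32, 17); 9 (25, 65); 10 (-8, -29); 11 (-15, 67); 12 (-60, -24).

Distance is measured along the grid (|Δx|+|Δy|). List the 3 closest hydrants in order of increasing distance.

Distances from (1, -8):
1: |-58| + |60| = 58 + 60 = 118
2: |12| + |63| = 12 + 63 = 75
3: |28| + |37| = 28 + 37 = 65
4: |-46| + |-14| = 46 + 14 = 60
5: |40| + |58| = 40 + 58 = 98
6: |-74| + |-21| = 74 + 21 = 95
7: |-30| + |-6| = 30 + 6 = 36
8: |31| + |25| = 31 + 25 = 56
9: |24| + |73| = 24 + 73 = 97
10: |-9| + |-21| = 9 + 21 = 30
11: |-16| + |75| = 16 + 75 = 91
12: |-61| + |-16| = 61 + 16 = 77
Sorted: 10 (30) < 7 (36) < 8 (56) < 4 (60) < 3 (65) < …

10, 7, 8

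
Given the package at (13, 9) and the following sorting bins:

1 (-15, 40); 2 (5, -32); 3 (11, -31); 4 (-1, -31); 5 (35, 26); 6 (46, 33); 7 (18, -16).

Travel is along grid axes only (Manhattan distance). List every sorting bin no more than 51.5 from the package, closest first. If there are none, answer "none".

Distances from (13, 9):
1: |-28| + |31| = 28 + 31 = 59
2: |-8| + |-41| = 8 + 41 = 49
3: |-2| + |-40| = 2 + 40 = 42
4: |-14| + |-40| = 14 + 40 = 54
5: |22| + |17| = 22 + 17 = 39
6: |33| + |24| = 33 + 24 = 57
7: |5| + |-25| = 5 + 25 = 30
Threshold 51.5: 7 (30), 5 (39), 3 (42), 2 (49) are within range.

7, 5, 3, 2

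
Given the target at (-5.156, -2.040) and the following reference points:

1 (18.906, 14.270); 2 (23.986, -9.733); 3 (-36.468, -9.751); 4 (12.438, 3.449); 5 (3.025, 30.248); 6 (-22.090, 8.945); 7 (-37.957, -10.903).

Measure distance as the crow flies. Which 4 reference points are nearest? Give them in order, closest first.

Distances from (-5.156, -2.040):
1: 29.069
2: 30.140
3: 32.247
4: 18.430
5: 33.308
6: 20.185
7: 33.977
Sorted: 4 (18.430) < 6 (20.185) < 1 (29.069) < 2 (30.140) < 3 (32.247) < 5 (33.308) < …

4, 6, 1, 2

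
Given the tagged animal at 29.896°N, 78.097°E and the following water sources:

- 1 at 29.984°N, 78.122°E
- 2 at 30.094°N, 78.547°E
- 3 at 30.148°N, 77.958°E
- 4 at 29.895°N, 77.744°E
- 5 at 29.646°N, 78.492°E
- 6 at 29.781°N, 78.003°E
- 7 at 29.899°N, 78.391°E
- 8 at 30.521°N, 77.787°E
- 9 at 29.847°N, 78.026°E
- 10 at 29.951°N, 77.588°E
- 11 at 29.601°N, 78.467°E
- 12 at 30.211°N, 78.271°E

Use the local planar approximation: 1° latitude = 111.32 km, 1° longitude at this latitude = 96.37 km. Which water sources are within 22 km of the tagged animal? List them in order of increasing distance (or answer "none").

9, 1, 6

Distances from 29.896°N, 78.097°E:
1: 10.088 km
2: 48.646 km
3: 31.087 km
4: 34.019 km
5: 47.154 km
6: 15.683 km
7: 28.335 km
8: 75.718 km
9: 8.750 km
10: 49.433 km
11: 48.475 km
12: 38.869 km
Threshold 22 km: 9 (8.750 km), 1 (10.088 km), 6 (15.683 km) are within range.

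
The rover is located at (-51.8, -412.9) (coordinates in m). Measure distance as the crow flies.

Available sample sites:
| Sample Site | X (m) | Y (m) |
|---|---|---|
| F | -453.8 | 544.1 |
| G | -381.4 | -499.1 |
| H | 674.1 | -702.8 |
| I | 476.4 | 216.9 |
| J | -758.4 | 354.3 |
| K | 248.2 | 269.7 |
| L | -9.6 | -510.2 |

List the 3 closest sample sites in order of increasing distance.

Distances from (-51.8, -412.9):
F: 1038.0 m
G: 340.7 m
H: 781.6 m
I: 822.0 m
J: 1043.0 m
K: 745.6 m
L: 106.1 m
Sorted: L (106.1 m) < G (340.7 m) < K (745.6 m) < H (781.6 m) < I (822.0 m) < …

L, G, K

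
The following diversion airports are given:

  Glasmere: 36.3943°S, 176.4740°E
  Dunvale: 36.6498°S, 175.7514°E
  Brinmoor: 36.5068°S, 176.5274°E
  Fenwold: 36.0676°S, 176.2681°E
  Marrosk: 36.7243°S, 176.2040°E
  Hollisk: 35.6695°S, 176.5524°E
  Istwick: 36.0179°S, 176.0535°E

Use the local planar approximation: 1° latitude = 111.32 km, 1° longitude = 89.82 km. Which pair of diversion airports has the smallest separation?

Pairwise distances:
Glasmere–Dunvale: 70.8624 km
Glasmere–Brinmoor: 13.4106 km
Glasmere–Fenwold: 40.8004 km
Glasmere–Marrosk: 44.0186 km
Glasmere–Hollisk: 80.9914 km
Glasmere–Istwick: 56.4110 km
Dunvale–Brinmoor: 71.4950 km
Dunvale–Fenwold: 79.7138 km
Dunvale–Marrosk: 41.4899 km
Dunvale–Hollisk: 130.7092 km
Dunvale–Istwick: 75.3952 km
Brinmoor–Fenwold: 54.1557 km
Brinmoor–Marrosk: 37.8153 km
Brinmoor–Hollisk: 93.2353 km
Brinmoor–Istwick: 69.0930 km
Fenwold–Marrosk: 73.3302 km
Fenwold–Hollisk: 51.1471 km
Fenwold–Istwick: 20.0537 km
Marrosk–Hollisk: 121.5187 km
Marrosk–Istwick: 79.7899 km
Hollisk–Istwick: 59.2641 km
Closest pair: Glasmere–Brinmoor at 13.4106 km.

Glasmere and Brinmoor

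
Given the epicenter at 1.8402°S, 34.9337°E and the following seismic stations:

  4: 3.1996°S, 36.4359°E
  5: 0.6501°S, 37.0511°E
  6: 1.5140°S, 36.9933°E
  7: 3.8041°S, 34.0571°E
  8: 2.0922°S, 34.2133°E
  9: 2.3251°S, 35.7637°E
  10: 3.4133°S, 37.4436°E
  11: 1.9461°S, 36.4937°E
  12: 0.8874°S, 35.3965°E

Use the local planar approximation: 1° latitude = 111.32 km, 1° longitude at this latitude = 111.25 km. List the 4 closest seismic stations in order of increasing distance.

Distances from 1.8402°S, 34.9337°E:
4: 225.4535 km
5: 270.2597 km
6: 231.9901 km
7: 239.3863 km
8: 84.9123 km
9: 106.9577 km
10: 329.5960 km
11: 173.9499 km
12: 117.9016 km
Sorted: 8 (84.9123 km) < 9 (106.9577 km) < 12 (117.9016 km) < 11 (173.9499 km) < 4 (225.4535 km) < 6 (231.9901 km) < …

8, 9, 12, 11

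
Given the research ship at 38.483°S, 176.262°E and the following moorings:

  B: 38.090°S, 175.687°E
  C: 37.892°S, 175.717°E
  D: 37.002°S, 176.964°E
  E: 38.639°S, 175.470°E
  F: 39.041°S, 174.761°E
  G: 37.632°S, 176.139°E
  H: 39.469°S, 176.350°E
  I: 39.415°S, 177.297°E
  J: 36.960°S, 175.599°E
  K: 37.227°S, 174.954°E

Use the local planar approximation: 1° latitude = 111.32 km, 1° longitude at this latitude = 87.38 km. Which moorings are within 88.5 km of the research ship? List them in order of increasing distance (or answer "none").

B, E, C

Distances from 38.483°S, 176.262°E:
B: 66.621 km
C: 81.217 km
D: 175.907 km
E: 71.351 km
F: 145.123 km
G: 95.341 km
H: 110.031 km
I: 137.634 km
J: 179.165 km
K: 180.588 km
Threshold 88.5 km: B (66.621 km), E (71.351 km), C (81.217 km) are within range.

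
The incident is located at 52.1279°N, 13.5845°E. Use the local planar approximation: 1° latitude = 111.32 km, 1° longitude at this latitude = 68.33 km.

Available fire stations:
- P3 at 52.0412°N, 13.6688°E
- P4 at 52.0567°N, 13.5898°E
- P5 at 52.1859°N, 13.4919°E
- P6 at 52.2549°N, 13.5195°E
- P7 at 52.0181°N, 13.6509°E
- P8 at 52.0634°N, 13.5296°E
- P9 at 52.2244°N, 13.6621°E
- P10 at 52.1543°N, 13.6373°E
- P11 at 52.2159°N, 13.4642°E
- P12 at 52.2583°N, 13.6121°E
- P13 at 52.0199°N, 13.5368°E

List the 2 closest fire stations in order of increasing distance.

P10, P4

Distances from 52.1279°N, 13.5845°E:
P3: 11.2397 km
P4: 7.9343 km
P5: 9.0401 km
P6: 14.8189 km
P7: 13.0379 km
P8: 8.1010 km
P9: 11.9797 km
P10: 4.6533 km
P11: 12.7881 km
P12: 14.6381 km
P13: 12.4565 km
Sorted: P10 (4.6533 km) < P4 (7.9343 km) < P8 (8.1010 km) < P5 (9.0401 km) < …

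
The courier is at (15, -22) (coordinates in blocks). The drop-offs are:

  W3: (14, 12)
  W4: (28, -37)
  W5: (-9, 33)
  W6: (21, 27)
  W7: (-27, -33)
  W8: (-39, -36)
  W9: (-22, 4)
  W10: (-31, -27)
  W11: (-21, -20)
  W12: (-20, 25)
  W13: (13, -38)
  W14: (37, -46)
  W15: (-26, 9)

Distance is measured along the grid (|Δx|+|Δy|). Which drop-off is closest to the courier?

Distances from (15, -22):
W3: |-1| + |34| = 1 + 34 = 35 blocks
W4: |13| + |-15| = 13 + 15 = 28 blocks
W5: |-24| + |55| = 24 + 55 = 79 blocks
W6: |6| + |49| = 6 + 49 = 55 blocks
W7: |-42| + |-11| = 42 + 11 = 53 blocks
W8: |-54| + |-14| = 54 + 14 = 68 blocks
W9: |-37| + |26| = 37 + 26 = 63 blocks
W10: |-46| + |-5| = 46 + 5 = 51 blocks
W11: |-36| + |2| = 36 + 2 = 38 blocks
W12: |-35| + |47| = 35 + 47 = 82 blocks
W13: |-2| + |-16| = 2 + 16 = 18 blocks
W14: |22| + |-24| = 22 + 24 = 46 blocks
W15: |-41| + |31| = 41 + 31 = 72 blocks
Minimum: W13 at 18 blocks.

W13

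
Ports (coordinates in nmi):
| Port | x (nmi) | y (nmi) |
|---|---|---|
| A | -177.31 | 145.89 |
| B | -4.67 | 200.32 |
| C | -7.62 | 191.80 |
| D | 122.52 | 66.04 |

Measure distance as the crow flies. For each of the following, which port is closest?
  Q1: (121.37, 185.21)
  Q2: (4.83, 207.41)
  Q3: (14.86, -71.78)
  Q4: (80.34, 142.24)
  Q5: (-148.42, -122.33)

Q1→D; Q2→B; Q3→D; Q4→D; Q5→A

Q1 at (121.37, 185.21):
  A: 301.26 nmi
  B: 126.94 nmi
  C: 129.16 nmi
  D: 119.18 nmi
  → nearest: D (119.18 nmi)
Q2 at (4.83, 207.41):
  A: 192.25 nmi
  B: 11.85 nmi
  C: 19.97 nmi
  D: 183.95 nmi
  → nearest: B (11.85 nmi)
Q3 at (14.86, -71.78):
  A: 290.36 nmi
  B: 272.80 nmi
  C: 264.54 nmi
  D: 174.89 nmi
  → nearest: D (174.89 nmi)
Q4 at (80.34, 142.24):
  A: 257.68 nmi
  B: 102.96 nmi
  C: 100.96 nmi
  D: 87.10 nmi
  → nearest: D (87.10 nmi)
Q5 at (-148.42, -122.33):
  A: 269.77 nmi
  B: 353.22 nmi
  C: 344.24 nmi
  D: 329.99 nmi
  → nearest: A (269.77 nmi)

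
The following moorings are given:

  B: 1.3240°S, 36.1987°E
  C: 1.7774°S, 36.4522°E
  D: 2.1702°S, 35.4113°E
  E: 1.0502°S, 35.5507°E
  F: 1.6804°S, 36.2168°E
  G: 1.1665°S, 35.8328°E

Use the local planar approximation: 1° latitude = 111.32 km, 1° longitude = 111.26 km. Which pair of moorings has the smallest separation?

Pairwise distances:
B–C: 57.8183 km
B–D: 128.6401 km
B–E: 78.2745 km
B–F: 39.7255 km
B–G: 44.3250 km
C–D: 123.7905 km
C–E: 128.8933 km
C–F: 28.3292 km
C–G: 96.8191 km
D–E: 125.6394 km
D–F: 104.9031 km
D–G: 121.1745 km
E–F: 102.0485 km
E–G: 33.9517 km
F–G: 71.4003 km
Closest pair: C–F at 28.3292 km.

C and F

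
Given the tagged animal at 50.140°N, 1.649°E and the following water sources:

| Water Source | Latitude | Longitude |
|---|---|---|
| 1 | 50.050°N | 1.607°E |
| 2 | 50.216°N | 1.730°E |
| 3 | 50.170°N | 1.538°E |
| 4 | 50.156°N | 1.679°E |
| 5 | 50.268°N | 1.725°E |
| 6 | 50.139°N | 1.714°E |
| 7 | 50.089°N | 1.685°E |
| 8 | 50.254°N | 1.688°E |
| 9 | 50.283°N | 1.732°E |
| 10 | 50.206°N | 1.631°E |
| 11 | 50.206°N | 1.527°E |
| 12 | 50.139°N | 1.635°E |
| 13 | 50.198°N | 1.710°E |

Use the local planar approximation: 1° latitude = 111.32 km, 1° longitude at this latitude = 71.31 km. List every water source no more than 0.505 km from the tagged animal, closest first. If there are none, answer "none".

Distances from 50.140°N, 1.649°E:
1: 10.457 km
2: 10.244 km
3: 8.591 km
4: 2.784 km
5: 15.245 km
6: 4.636 km
7: 6.231 km
8: 12.992 km
9: 16.983 km
10: 7.458 km
11: 11.387 km
12: 1.005 km
13: 7.785 km
Threshold 0.505 km: none within range.

none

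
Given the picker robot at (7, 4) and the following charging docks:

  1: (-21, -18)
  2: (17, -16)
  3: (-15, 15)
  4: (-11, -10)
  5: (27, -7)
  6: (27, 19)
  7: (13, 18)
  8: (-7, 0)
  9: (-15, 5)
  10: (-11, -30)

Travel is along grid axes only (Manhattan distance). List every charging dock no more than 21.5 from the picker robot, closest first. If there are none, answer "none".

8, 7

Distances from (7, 4):
1: |-28| + |-22| = 28 + 22 = 50
2: |10| + |-20| = 10 + 20 = 30
3: |-22| + |11| = 22 + 11 = 33
4: |-18| + |-14| = 18 + 14 = 32
5: |20| + |-11| = 20 + 11 = 31
6: |20| + |15| = 20 + 15 = 35
7: |6| + |14| = 6 + 14 = 20
8: |-14| + |-4| = 14 + 4 = 18
9: |-22| + |1| = 22 + 1 = 23
10: |-18| + |-34| = 18 + 34 = 52
Threshold 21.5: 8 (18), 7 (20) are within range.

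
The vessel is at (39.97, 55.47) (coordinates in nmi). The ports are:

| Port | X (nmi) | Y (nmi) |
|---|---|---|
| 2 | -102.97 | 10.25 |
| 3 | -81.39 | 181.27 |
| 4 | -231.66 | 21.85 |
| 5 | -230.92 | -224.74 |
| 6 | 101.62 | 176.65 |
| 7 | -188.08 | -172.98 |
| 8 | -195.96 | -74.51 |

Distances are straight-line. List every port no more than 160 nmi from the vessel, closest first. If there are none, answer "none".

Distances from (39.97, 55.47):
2: 149.92 nmi
3: 174.80 nmi
4: 273.70 nmi
5: 389.74 nmi
6: 135.96 nmi
7: 322.79 nmi
8: 269.37 nmi
Threshold 160 nmi: 6 (135.96 nmi), 2 (149.92 nmi) are within range.

6, 2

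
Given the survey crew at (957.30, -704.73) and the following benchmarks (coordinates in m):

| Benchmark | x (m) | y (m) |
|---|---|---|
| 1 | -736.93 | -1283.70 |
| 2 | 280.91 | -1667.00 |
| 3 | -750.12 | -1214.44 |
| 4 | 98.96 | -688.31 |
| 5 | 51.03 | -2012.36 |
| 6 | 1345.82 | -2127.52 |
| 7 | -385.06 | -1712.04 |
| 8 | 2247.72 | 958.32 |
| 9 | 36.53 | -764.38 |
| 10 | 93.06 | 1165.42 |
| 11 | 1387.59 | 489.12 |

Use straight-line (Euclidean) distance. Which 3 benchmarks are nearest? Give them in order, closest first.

Distances from (957.30, -704.73):
1: √((-1694.23)² + (-578.97)²) = √(2870415.2929 + 335206.2609) = 1790.42 m
2: √((-676.39)² + (-962.27)²) = √(457503.4321 + 925963.5529) = 1176.21 m
3: √((-1707.42)² + (-509.71)²) = √(2915283.0564 + 259804.2841) = 1781.88 m
4: √((-858.34)² + (16.42)²) = √(736747.5556 + 269.6164) = 858.50 m
5: √((-906.27)² + (-1307.63)²) = √(821325.3129 + 1709896.2169) = 1590.98 m
6: √((388.52)² + (-1422.79)²) = √(150947.7904 + 2024331.3841) = 1474.88 m
7: √((-1342.36)² + (-1007.31)²) = √(1801930.3696 + 1014673.4361) = 1678.27 m
8: √((1290.42)² + (1663.05)²) = √(1665183.7764 + 2765735.3025) = 2104.97 m
9: √((-920.77)² + (-59.65)²) = √(847817.3929 + 3558.1225) = 922.70 m
10: √((-864.24)² + (1870.15)²) = √(746910.7776 + 3497461.0225) = 2060.19 m
11: √((430.29)² + (1193.85)²) = √(185149.4841 + 1425277.8225) = 1269.03 m
Sorted: 4 (858.50 m) < 9 (922.70 m) < 2 (1176.21 m) < 11 (1269.03 m) < 6 (1474.88 m) < …

4, 9, 2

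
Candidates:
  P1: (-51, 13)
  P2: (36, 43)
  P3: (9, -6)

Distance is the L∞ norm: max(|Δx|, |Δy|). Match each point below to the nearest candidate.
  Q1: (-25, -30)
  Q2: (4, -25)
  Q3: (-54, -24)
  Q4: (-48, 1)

Q1 at (-25, -30):
  P1: max(|-26|, |43|) = 43
  P2: max(|61|, |73|) = 73
  P3: max(|34|, |24|) = 34
  → nearest: P3 (34)
Q2 at (4, -25):
  P1: max(|-55|, |38|) = 55
  P2: max(|32|, |68|) = 68
  P3: max(|5|, |19|) = 19
  → nearest: P3 (19)
Q3 at (-54, -24):
  P1: max(|3|, |37|) = 37
  P2: max(|90|, |67|) = 90
  P3: max(|63|, |18|) = 63
  → nearest: P1 (37)
Q4 at (-48, 1):
  P1: max(|-3|, |12|) = 12
  P2: max(|84|, |42|) = 84
  P3: max(|57|, |-7|) = 57
  → nearest: P1 (12)

Q1→P3; Q2→P3; Q3→P1; Q4→P1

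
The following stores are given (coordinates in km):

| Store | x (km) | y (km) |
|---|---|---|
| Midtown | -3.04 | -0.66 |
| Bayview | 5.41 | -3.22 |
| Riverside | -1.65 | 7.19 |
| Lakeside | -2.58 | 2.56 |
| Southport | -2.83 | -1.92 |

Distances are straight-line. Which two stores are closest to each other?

Midtown and Southport

Pairwise distances:
Midtown–Bayview: 8.83 km
Midtown–Riverside: 7.97 km
Midtown–Lakeside: 3.25 km
Midtown–Southport: 1.28 km
Bayview–Riverside: 12.58 km
Bayview–Lakeside: 9.86 km
Bayview–Southport: 8.34 km
Riverside–Lakeside: 4.72 km
Riverside–Southport: 9.19 km
Lakeside–Southport: 4.49 km
Closest pair: Midtown–Southport at 1.28 km.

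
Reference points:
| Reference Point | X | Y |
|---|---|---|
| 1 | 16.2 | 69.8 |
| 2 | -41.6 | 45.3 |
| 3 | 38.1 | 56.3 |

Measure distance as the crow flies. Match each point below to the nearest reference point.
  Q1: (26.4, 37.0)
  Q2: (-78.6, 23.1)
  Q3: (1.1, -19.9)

Q1 at (26.4, 37.0):
  1: √((-10.2)² + (32.8)²) = √(104.040 + 1075.840) = 34.3
  2: √((-68.0)² + (8.3)²) = √(4624.000 + 68.890) = 68.5
  3: √((11.7)² + (19.3)²) = √(136.890 + 372.490) = 22.6
  → nearest: 3 (22.6)
Q2 at (-78.6, 23.1):
  1: √((94.8)² + (46.7)²) = √(8987.040 + 2180.890) = 105.7
  2: √((37.0)² + (22.2)²) = √(1369.000 + 492.840) = 43.1
  3: √((116.7)² + (33.2)²) = √(13618.890 + 1102.240) = 121.3
  → nearest: 2 (43.1)
Q3 at (1.1, -19.9):
  1: √((15.1)² + (89.7)²) = √(228.010 + 8046.090) = 91.0
  2: √((-42.7)² + (65.2)²) = √(1823.290 + 4251.040) = 77.9
  3: √((37.0)² + (76.2)²) = √(1369.000 + 5806.440) = 84.7
  → nearest: 2 (77.9)

Q1→3; Q2→2; Q3→2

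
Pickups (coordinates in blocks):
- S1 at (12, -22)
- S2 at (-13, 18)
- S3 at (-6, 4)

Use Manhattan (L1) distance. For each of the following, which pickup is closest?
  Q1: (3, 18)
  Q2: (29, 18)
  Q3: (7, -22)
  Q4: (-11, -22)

Q1 at (3, 18):
  S1: |9| + |-40| = 9 + 40 = 49 blocks
  S2: |-16| + |0| = 16 + 0 = 16 blocks
  S3: |-9| + |-14| = 9 + 14 = 23 blocks
  → nearest: S2 (16 blocks)
Q2 at (29, 18):
  S1: |-17| + |-40| = 17 + 40 = 57 blocks
  S2: |-42| + |0| = 42 + 0 = 42 blocks
  S3: |-35| + |-14| = 35 + 14 = 49 blocks
  → nearest: S2 (42 blocks)
Q3 at (7, -22):
  S1: |5| + |0| = 5 + 0 = 5 blocks
  S2: |-20| + |40| = 20 + 40 = 60 blocks
  S3: |-13| + |26| = 13 + 26 = 39 blocks
  → nearest: S1 (5 blocks)
Q4 at (-11, -22):
  S1: |23| + |0| = 23 + 0 = 23 blocks
  S2: |-2| + |40| = 2 + 40 = 42 blocks
  S3: |5| + |26| = 5 + 26 = 31 blocks
  → nearest: S1 (23 blocks)

Q1→S2; Q2→S2; Q3→S1; Q4→S1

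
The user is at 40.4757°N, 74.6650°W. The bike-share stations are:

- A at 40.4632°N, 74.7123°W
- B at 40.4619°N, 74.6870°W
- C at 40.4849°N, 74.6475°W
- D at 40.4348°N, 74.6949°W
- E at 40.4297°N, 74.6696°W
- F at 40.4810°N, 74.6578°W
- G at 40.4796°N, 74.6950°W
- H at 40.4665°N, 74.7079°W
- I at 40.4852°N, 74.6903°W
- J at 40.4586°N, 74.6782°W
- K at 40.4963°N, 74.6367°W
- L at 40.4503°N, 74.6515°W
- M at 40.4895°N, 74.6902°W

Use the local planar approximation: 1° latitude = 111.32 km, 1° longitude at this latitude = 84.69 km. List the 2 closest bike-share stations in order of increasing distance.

Distances from 40.4757°N, 74.6650°W:
A: √((-0.0125·111.32)² + (-0.0473·84.69)²) = √(1.936272 + 16.046730) = 4.2406 km
B: √((-0.0138·111.32)² + (-0.0220·84.69)²) = √(2.359960 + 3.471440) = 2.4148 km
C: √((0.0092·111.32)² + (0.0175·84.69)²) = √(1.048871 + 2.196546) = 1.8015 km
D: √((-0.0409·111.32)² + (-0.0299·84.69)²) = √(20.729700 + 6.412194) = 5.2098 km
E: √((-0.0460·111.32)² + (-0.0046·84.69)²) = √(26.221773 + 0.151768) = 5.1355 km
F: √((0.0053·111.32)² + (0.0072·84.69)²) = √(0.348095 + 0.371817) = 0.8485 km
G: √((0.0039·111.32)² + (-0.0300·84.69)²) = √(0.188484 + 6.455156) = 2.5775 km
H: √((-0.0092·111.32)² + (-0.0429·84.69)²) = √(1.048871 + 13.200150) = 3.7748 km
I: √((0.0095·111.32)² + (-0.0253·84.69)²) = √(1.118391 + 4.590979) = 2.3894 km
J: √((-0.0171·111.32)² + (-0.0132·84.69)²) = √(3.623586 + 1.249718) = 2.2076 km
K: √((0.0206·111.32)² + (0.0283·84.69)²) = √(5.258730 + 5.744300) = 3.3171 km
L: √((-0.0254·111.32)² + (0.0135·84.69)²) = √(7.994915 + 1.307169) = 3.0499 km
M: √((0.0138·111.32)² + (-0.0252·84.69)²) = √(2.359960 + 4.554758) = 2.6296 km
Sorted: F (0.8485 km) < C (1.8015 km) < J (2.2076 km) < I (2.3894 km) < …

F, C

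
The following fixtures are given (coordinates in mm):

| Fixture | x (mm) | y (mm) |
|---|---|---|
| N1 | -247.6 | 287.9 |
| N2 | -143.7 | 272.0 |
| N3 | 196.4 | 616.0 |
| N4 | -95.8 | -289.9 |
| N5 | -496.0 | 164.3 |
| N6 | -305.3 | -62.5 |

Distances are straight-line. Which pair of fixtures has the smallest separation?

Pairwise distances:
N1–N2: √((103.9)² + (-15.9)²) = √(10795.210 + 252.810) = 105.1 mm
N1–N3: √((444.0)² + (328.1)²) = √(197136.000 + 107649.610) = 552.1 mm
N1–N4: √((151.8)² + (-577.8)²) = √(23043.240 + 333852.840) = 597.4 mm
N1–N5: √((-248.4)² + (-123.6)²) = √(61702.560 + 15276.960) = 277.5 mm
N1–N6: √((-57.7)² + (-350.4)²) = √(3329.290 + 122780.160) = 355.1 mm
N2–N3: √((340.1)² + (344.0)²) = √(115668.010 + 118336.000) = 483.7 mm
N2–N4: √((47.9)² + (-561.9)²) = √(2294.410 + 315731.610) = 563.9 mm
N2–N5: √((-352.3)² + (-107.7)²) = √(124115.290 + 11599.290) = 368.4 mm
N2–N6: √((-161.6)² + (-334.5)²) = √(26114.560 + 111890.250) = 371.5 mm
N3–N4: √((-292.2)² + (-905.9)²) = √(85380.840 + 820654.810) = 951.9 mm
N3–N5: √((-692.4)² + (-451.7)²) = √(479417.760 + 204032.890) = 826.7 mm
N3–N6: √((-501.7)² + (-678.5)²) = √(251702.890 + 460362.250) = 843.8 mm
N4–N5: √((-400.2)² + (454.2)²) = √(160160.040 + 206297.640) = 605.4 mm
N4–N6: √((-209.5)² + (227.4)²) = √(43890.250 + 51710.760) = 309.2 mm
N5–N6: √((190.7)² + (-226.8)²) = √(36366.490 + 51438.240) = 296.3 mm
Closest pair: N1–N2 at 105.1 mm.

N1 and N2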